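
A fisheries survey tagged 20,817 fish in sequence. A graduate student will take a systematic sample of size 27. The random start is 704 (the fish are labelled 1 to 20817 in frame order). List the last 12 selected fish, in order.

k = N/n = 20817/27 = 771
16th selection = 704 + 15×771 = 12269
17th: 12269 + 771 = 13040
18th: 13040 + 771 = 13811
19th: 13811 + 771 = 14582
20th: 14582 + 771 = 15353
21st: 15353 + 771 = 16124
22nd: 16124 + 771 = 16895
23rd: 16895 + 771 = 17666
24th: 17666 + 771 = 18437
25th: 18437 + 771 = 19208
26th: 19208 + 771 = 19979
27th: 19979 + 771 = 20750

12269, 13040, 13811, 14582, 15353, 16124, 16895, 17666, 18437, 19208, 19979, 20750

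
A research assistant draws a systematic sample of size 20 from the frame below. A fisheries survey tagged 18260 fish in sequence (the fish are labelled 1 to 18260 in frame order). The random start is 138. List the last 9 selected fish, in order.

k = N/n = 18260/20 = 913
12th selection = 138 + 11×913 = 10181
13th: 10181 + 913 = 11094
14th: 11094 + 913 = 12007
15th: 12007 + 913 = 12920
16th: 12920 + 913 = 13833
17th: 13833 + 913 = 14746
18th: 14746 + 913 = 15659
19th: 15659 + 913 = 16572
20th: 16572 + 913 = 17485

10181, 11094, 12007, 12920, 13833, 14746, 15659, 16572, 17485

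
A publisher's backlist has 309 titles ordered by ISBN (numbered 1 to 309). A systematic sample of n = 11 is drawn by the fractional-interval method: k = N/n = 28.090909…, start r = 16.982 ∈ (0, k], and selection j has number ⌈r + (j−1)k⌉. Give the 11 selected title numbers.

17, 46, 74, 102, 130, 158, 186, 214, 242, 270, 298

j=1: r + 0k = 16.982 → ⌈·⌉ = 17
j=2: r + 1k = 45.072909… → ⌈·⌉ = 46
j=3: r + 2k = 73.163818… → ⌈·⌉ = 74
j=4: r + 3k = 101.254727… → ⌈·⌉ = 102
j=5: r + 4k = 129.345636… → ⌈·⌉ = 130
j=6: r + 5k = 157.436545… → ⌈·⌉ = 158
j=7: r + 6k = 185.527454… → ⌈·⌉ = 186
j=8: r + 7k = 213.618363… → ⌈·⌉ = 214
j=9: r + 8k = 241.709272… → ⌈·⌉ = 242
j=10: r + 9k = 269.800181… → ⌈·⌉ = 270
j=11: r + 10k = 297.891090… → ⌈·⌉ = 298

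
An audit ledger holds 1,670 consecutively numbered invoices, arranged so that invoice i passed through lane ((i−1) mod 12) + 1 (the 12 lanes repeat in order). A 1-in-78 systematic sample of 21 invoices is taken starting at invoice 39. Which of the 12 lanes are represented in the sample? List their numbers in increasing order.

3, 9

Consecutive selections differ by k = 78, so their lane numbers differ by 78 mod 12 = 6.
gcd(78, 12) = 6, so the sample visits 12/6 = 2 distinct residues mod 12.
Start 39 is lane 3; the lanes hit are 3, 9.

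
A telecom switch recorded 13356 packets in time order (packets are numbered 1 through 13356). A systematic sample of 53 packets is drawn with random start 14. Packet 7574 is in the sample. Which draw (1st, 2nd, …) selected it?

31

k = 13356/53 = 252
position = (7574 − 14)/252 + 1 = 7560/252 + 1 = 30 + 1 = 31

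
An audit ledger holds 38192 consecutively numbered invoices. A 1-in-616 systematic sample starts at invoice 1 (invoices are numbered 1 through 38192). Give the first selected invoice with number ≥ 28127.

k = 616
Steps past start: ⌈(28127 − 1)/616⌉ = ⌈28126/616⌉ = 46
Selected invoice: 1 + 46×616 = 28337

28337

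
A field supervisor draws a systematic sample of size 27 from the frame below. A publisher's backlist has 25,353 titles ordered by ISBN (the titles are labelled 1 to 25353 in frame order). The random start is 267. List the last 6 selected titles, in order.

k = N/n = 25353/27 = 939
22nd selection = 267 + 21×939 = 19986
23rd: 19986 + 939 = 20925
24th: 20925 + 939 = 21864
25th: 21864 + 939 = 22803
26th: 22803 + 939 = 23742
27th: 23742 + 939 = 24681

19986, 20925, 21864, 22803, 23742, 24681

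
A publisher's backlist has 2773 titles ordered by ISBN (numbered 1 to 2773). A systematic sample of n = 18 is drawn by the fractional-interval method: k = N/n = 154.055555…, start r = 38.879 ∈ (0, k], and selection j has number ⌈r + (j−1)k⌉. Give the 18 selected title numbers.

j=1: r + 0k = 38.879 → ⌈·⌉ = 39
j=2: r + 1k = 192.934555… → ⌈·⌉ = 193
j=3: r + 2k = 346.990111… → ⌈·⌉ = 347
j=4: r + 3k = 501.045666… → ⌈·⌉ = 502
j=5: r + 4k = 655.101222… → ⌈·⌉ = 656
j=6: r + 5k = 809.156777… → ⌈·⌉ = 810
j=7: r + 6k = 963.212333… → ⌈·⌉ = 964
j=8: r + 7k = 1117.267888… → ⌈·⌉ = 1118
j=9: r + 8k = 1271.323444… → ⌈·⌉ = 1272
j=10: r + 9k = 1425.379 → ⌈·⌉ = 1426
j=11: r + 10k = 1579.434555… → ⌈·⌉ = 1580
j=12: r + 11k = 1733.490111… → ⌈·⌉ = 1734
j=13: r + 12k = 1887.545666… → ⌈·⌉ = 1888
j=14: r + 13k = 2041.601222… → ⌈·⌉ = 2042
j=15: r + 14k = 2195.656777… → ⌈·⌉ = 2196
j=16: r + 15k = 2349.712333… → ⌈·⌉ = 2350
j=17: r + 16k = 2503.767888… → ⌈·⌉ = 2504
j=18: r + 17k = 2657.823444… → ⌈·⌉ = 2658

39, 193, 347, 502, 656, 810, 964, 1118, 1272, 1426, 1580, 1734, 1888, 2042, 2196, 2350, 2504, 2658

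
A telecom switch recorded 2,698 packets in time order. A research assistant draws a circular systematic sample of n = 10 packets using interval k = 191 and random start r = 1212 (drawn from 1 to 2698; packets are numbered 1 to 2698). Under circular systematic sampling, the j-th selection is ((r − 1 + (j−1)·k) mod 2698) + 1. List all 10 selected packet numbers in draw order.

1212, 1403, 1594, 1785, 1976, 2167, 2358, 2549, 42, 233

Selection 1: 1212
Selection 2: 1212 + 191 = 1403
Selection 3: 1403 + 191 = 1594
Selection 4: 1594 + 191 = 1785
Selection 5: 1785 + 191 = 1976
Selection 6: 1976 + 191 = 2167
Selection 7: 2167 + 191 = 2358
Selection 8: 2358 + 191 = 2549
Selection 9: 2549 + 191 = 2740 → 2740 − 2698 = 42
Selection 10: 42 + 191 = 233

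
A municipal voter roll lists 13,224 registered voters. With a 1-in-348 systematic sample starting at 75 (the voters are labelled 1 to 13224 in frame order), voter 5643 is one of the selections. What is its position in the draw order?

k = 348
position = (5643 − 75)/348 + 1 = 5568/348 + 1 = 16 + 1 = 17

17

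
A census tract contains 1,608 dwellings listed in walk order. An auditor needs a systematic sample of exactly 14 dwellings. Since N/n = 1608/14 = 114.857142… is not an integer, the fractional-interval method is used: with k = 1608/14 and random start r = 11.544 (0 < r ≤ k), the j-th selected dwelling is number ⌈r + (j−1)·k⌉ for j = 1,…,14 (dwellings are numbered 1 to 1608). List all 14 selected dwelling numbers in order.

j=1: r + 0k = 11.544 → ⌈·⌉ = 12
j=2: r + 1k = 126.401142… → ⌈·⌉ = 127
j=3: r + 2k = 241.258285… → ⌈·⌉ = 242
j=4: r + 3k = 356.115428… → ⌈·⌉ = 357
j=5: r + 4k = 470.972571… → ⌈·⌉ = 471
j=6: r + 5k = 585.829714… → ⌈·⌉ = 586
j=7: r + 6k = 700.686857… → ⌈·⌉ = 701
j=8: r + 7k = 815.544 → ⌈·⌉ = 816
j=9: r + 8k = 930.401142… → ⌈·⌉ = 931
j=10: r + 9k = 1045.258285… → ⌈·⌉ = 1046
j=11: r + 10k = 1160.115428… → ⌈·⌉ = 1161
j=12: r + 11k = 1274.972571… → ⌈·⌉ = 1275
j=13: r + 12k = 1389.829714… → ⌈·⌉ = 1390
j=14: r + 13k = 1504.686857… → ⌈·⌉ = 1505

12, 127, 242, 357, 471, 586, 701, 816, 931, 1046, 1161, 1275, 1390, 1505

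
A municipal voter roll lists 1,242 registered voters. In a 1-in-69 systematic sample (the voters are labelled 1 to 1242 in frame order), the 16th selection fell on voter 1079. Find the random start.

k = 69
r = 1079 − (16−1)×69 = 1079 − 1035 = 44

44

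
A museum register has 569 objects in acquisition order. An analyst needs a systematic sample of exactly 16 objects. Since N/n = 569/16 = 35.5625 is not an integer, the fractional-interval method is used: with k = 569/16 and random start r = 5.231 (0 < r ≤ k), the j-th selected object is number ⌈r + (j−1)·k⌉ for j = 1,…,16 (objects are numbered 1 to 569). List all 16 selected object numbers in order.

6, 41, 77, 112, 148, 184, 219, 255, 290, 326, 361, 397, 432, 468, 504, 539

j=1: r + 0k = 5.231 → ⌈·⌉ = 6
j=2: r + 1k = 40.7935 → ⌈·⌉ = 41
j=3: r + 2k = 76.356 → ⌈·⌉ = 77
j=4: r + 3k = 111.9185 → ⌈·⌉ = 112
j=5: r + 4k = 147.481 → ⌈·⌉ = 148
j=6: r + 5k = 183.0435 → ⌈·⌉ = 184
j=7: r + 6k = 218.606 → ⌈·⌉ = 219
j=8: r + 7k = 254.1685 → ⌈·⌉ = 255
j=9: r + 8k = 289.731 → ⌈·⌉ = 290
j=10: r + 9k = 325.2935 → ⌈·⌉ = 326
j=11: r + 10k = 360.856 → ⌈·⌉ = 361
j=12: r + 11k = 396.4185 → ⌈·⌉ = 397
j=13: r + 12k = 431.981 → ⌈·⌉ = 432
j=14: r + 13k = 467.5435 → ⌈·⌉ = 468
j=15: r + 14k = 503.106 → ⌈·⌉ = 504
j=16: r + 15k = 538.6685 → ⌈·⌉ = 539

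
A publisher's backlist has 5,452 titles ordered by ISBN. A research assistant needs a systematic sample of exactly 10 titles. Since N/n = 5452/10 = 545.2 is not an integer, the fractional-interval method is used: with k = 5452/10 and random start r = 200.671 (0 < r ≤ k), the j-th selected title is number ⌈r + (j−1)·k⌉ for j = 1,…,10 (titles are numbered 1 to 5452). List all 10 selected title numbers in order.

201, 746, 1292, 1837, 2382, 2927, 3472, 4018, 4563, 5108

j=1: r + 0k = 200.671 → ⌈·⌉ = 201
j=2: r + 1k = 745.871 → ⌈·⌉ = 746
j=3: r + 2k = 1291.071 → ⌈·⌉ = 1292
j=4: r + 3k = 1836.271 → ⌈·⌉ = 1837
j=5: r + 4k = 2381.471 → ⌈·⌉ = 2382
j=6: r + 5k = 2926.671 → ⌈·⌉ = 2927
j=7: r + 6k = 3471.871 → ⌈·⌉ = 3472
j=8: r + 7k = 4017.071 → ⌈·⌉ = 4018
j=9: r + 8k = 4562.271 → ⌈·⌉ = 4563
j=10: r + 9k = 5107.471 → ⌈·⌉ = 5108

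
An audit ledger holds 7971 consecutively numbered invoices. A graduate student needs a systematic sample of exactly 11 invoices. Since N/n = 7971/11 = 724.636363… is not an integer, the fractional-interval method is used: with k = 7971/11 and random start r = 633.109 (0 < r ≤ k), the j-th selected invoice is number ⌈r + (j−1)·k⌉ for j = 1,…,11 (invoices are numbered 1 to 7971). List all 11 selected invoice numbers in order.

634, 1358, 2083, 2808, 3532, 4257, 4981, 5706, 6431, 7155, 7880

j=1: r + 0k = 633.109 → ⌈·⌉ = 634
j=2: r + 1k = 1357.745363… → ⌈·⌉ = 1358
j=3: r + 2k = 2082.381727… → ⌈·⌉ = 2083
j=4: r + 3k = 2807.018090… → ⌈·⌉ = 2808
j=5: r + 4k = 3531.654454… → ⌈·⌉ = 3532
j=6: r + 5k = 4256.290818… → ⌈·⌉ = 4257
j=7: r + 6k = 4980.927181… → ⌈·⌉ = 4981
j=8: r + 7k = 5705.563545… → ⌈·⌉ = 5706
j=9: r + 8k = 6430.199909… → ⌈·⌉ = 6431
j=10: r + 9k = 7154.836272… → ⌈·⌉ = 7155
j=11: r + 10k = 7879.472636… → ⌈·⌉ = 7880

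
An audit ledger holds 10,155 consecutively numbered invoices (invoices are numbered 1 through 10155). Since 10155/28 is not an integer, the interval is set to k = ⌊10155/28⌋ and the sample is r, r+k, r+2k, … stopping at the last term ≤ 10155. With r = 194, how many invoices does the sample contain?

k = ⌊10155/28⌋ = 362
Achieved size = ⌊(10155 − 194)/362⌋ + 1 = ⌊9961/362⌋ + 1 = 27 + 1 = 28
(last selection: 194 + 27×362 = 9968 ≤ 10155; next would be 10330 > 10155)

28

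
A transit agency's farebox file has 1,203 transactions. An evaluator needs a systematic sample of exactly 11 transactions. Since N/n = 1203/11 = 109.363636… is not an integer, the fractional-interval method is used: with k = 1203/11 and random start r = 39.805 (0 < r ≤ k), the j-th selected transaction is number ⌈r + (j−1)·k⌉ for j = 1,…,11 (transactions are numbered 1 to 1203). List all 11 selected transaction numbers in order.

j=1: r + 0k = 39.805 → ⌈·⌉ = 40
j=2: r + 1k = 149.168636… → ⌈·⌉ = 150
j=3: r + 2k = 258.532272… → ⌈·⌉ = 259
j=4: r + 3k = 367.895909… → ⌈·⌉ = 368
j=5: r + 4k = 477.259545… → ⌈·⌉ = 478
j=6: r + 5k = 586.623181… → ⌈·⌉ = 587
j=7: r + 6k = 695.986818… → ⌈·⌉ = 696
j=8: r + 7k = 805.350454… → ⌈·⌉ = 806
j=9: r + 8k = 914.714090… → ⌈·⌉ = 915
j=10: r + 9k = 1024.077727… → ⌈·⌉ = 1025
j=11: r + 10k = 1133.441363… → ⌈·⌉ = 1134

40, 150, 259, 368, 478, 587, 696, 806, 915, 1025, 1134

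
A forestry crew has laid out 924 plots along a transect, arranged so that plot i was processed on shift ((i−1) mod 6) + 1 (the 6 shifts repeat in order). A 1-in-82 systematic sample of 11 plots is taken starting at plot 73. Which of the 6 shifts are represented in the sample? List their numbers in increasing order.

Consecutive selections differ by k = 82, so their shift numbers differ by 82 mod 6 = 4.
gcd(82, 6) = 2, so the sample visits 6/2 = 3 distinct residues mod 6.
Start 73 is shift 1; the shifts hit are 1, 3, 5.

1, 3, 5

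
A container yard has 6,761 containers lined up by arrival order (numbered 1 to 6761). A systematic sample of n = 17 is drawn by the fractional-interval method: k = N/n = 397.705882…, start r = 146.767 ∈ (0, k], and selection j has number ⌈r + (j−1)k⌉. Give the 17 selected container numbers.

j=1: r + 0k = 146.767 → ⌈·⌉ = 147
j=2: r + 1k = 544.472882… → ⌈·⌉ = 545
j=3: r + 2k = 942.178764… → ⌈·⌉ = 943
j=4: r + 3k = 1339.884647… → ⌈·⌉ = 1340
j=5: r + 4k = 1737.590529… → ⌈·⌉ = 1738
j=6: r + 5k = 2135.296411… → ⌈·⌉ = 2136
j=7: r + 6k = 2533.002294… → ⌈·⌉ = 2534
j=8: r + 7k = 2930.708176… → ⌈·⌉ = 2931
j=9: r + 8k = 3328.414058… → ⌈·⌉ = 3329
j=10: r + 9k = 3726.119941… → ⌈·⌉ = 3727
j=11: r + 10k = 4123.825823… → ⌈·⌉ = 4124
j=12: r + 11k = 4521.531705… → ⌈·⌉ = 4522
j=13: r + 12k = 4919.237588… → ⌈·⌉ = 4920
j=14: r + 13k = 5316.943470… → ⌈·⌉ = 5317
j=15: r + 14k = 5714.649352… → ⌈·⌉ = 5715
j=16: r + 15k = 6112.355235… → ⌈·⌉ = 6113
j=17: r + 16k = 6510.061117… → ⌈·⌉ = 6511

147, 545, 943, 1340, 1738, 2136, 2534, 2931, 3329, 3727, 4124, 4522, 4920, 5317, 5715, 6113, 6511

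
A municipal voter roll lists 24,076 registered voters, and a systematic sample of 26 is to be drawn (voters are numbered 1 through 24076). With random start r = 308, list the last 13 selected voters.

k = N/n = 24076/26 = 926
14th selection = 308 + 13×926 = 12346
15th: 12346 + 926 = 13272
16th: 13272 + 926 = 14198
17th: 14198 + 926 = 15124
18th: 15124 + 926 = 16050
19th: 16050 + 926 = 16976
20th: 16976 + 926 = 17902
21st: 17902 + 926 = 18828
22nd: 18828 + 926 = 19754
23rd: 19754 + 926 = 20680
24th: 20680 + 926 = 21606
25th: 21606 + 926 = 22532
26th: 22532 + 926 = 23458

12346, 13272, 14198, 15124, 16050, 16976, 17902, 18828, 19754, 20680, 21606, 22532, 23458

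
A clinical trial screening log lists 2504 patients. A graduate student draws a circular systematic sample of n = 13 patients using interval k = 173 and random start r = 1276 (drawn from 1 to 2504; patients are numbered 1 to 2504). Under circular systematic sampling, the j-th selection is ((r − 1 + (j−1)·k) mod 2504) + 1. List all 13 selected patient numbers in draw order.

Selection 1: 1276
Selection 2: 1276 + 173 = 1449
Selection 3: 1449 + 173 = 1622
Selection 4: 1622 + 173 = 1795
Selection 5: 1795 + 173 = 1968
Selection 6: 1968 + 173 = 2141
Selection 7: 2141 + 173 = 2314
Selection 8: 2314 + 173 = 2487
Selection 9: 2487 + 173 = 2660 → 2660 − 2504 = 156
Selection 10: 156 + 173 = 329
Selection 11: 329 + 173 = 502
Selection 12: 502 + 173 = 675
Selection 13: 675 + 173 = 848

1276, 1449, 1622, 1795, 1968, 2141, 2314, 2487, 156, 329, 502, 675, 848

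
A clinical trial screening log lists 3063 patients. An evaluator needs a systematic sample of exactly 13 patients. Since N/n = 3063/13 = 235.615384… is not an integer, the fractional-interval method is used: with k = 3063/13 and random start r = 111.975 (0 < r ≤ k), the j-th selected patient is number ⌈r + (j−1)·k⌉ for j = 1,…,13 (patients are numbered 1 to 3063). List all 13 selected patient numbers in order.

j=1: r + 0k = 111.975 → ⌈·⌉ = 112
j=2: r + 1k = 347.590384… → ⌈·⌉ = 348
j=3: r + 2k = 583.205769… → ⌈·⌉ = 584
j=4: r + 3k = 818.821153… → ⌈·⌉ = 819
j=5: r + 4k = 1054.436538… → ⌈·⌉ = 1055
j=6: r + 5k = 1290.051923… → ⌈·⌉ = 1291
j=7: r + 6k = 1525.667307… → ⌈·⌉ = 1526
j=8: r + 7k = 1761.282692… → ⌈·⌉ = 1762
j=9: r + 8k = 1996.898076… → ⌈·⌉ = 1997
j=10: r + 9k = 2232.513461… → ⌈·⌉ = 2233
j=11: r + 10k = 2468.128846… → ⌈·⌉ = 2469
j=12: r + 11k = 2703.744230… → ⌈·⌉ = 2704
j=13: r + 12k = 2939.359615… → ⌈·⌉ = 2940

112, 348, 584, 819, 1055, 1291, 1526, 1762, 1997, 2233, 2469, 2704, 2940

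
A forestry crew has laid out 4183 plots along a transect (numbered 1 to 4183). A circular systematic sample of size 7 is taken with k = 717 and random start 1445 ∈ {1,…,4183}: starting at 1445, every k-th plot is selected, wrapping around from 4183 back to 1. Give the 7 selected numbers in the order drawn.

Selection 1: 1445
Selection 2: 1445 + 717 = 2162
Selection 3: 2162 + 717 = 2879
Selection 4: 2879 + 717 = 3596
Selection 5: 3596 + 717 = 4313 → 4313 − 4183 = 130
Selection 6: 130 + 717 = 847
Selection 7: 847 + 717 = 1564

1445, 2162, 2879, 3596, 130, 847, 1564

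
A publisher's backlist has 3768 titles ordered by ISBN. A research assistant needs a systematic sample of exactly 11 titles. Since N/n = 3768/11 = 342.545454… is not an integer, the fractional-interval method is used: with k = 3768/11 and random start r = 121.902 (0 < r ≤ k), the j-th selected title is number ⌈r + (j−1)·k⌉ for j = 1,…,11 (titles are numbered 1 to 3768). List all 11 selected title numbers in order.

122, 465, 807, 1150, 1493, 1835, 2178, 2520, 2863, 3205, 3548

j=1: r + 0k = 121.902 → ⌈·⌉ = 122
j=2: r + 1k = 464.447454… → ⌈·⌉ = 465
j=3: r + 2k = 806.992909… → ⌈·⌉ = 807
j=4: r + 3k = 1149.538363… → ⌈·⌉ = 1150
j=5: r + 4k = 1492.083818… → ⌈·⌉ = 1493
j=6: r + 5k = 1834.629272… → ⌈·⌉ = 1835
j=7: r + 6k = 2177.174727… → ⌈·⌉ = 2178
j=8: r + 7k = 2519.720181… → ⌈·⌉ = 2520
j=9: r + 8k = 2862.265636… → ⌈·⌉ = 2863
j=10: r + 9k = 3204.811090… → ⌈·⌉ = 3205
j=11: r + 10k = 3547.356545… → ⌈·⌉ = 3548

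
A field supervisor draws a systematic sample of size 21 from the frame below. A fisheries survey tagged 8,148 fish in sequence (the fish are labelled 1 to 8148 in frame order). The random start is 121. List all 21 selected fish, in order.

121, 509, 897, 1285, 1673, 2061, 2449, 2837, 3225, 3613, 4001, 4389, 4777, 5165, 5553, 5941, 6329, 6717, 7105, 7493, 7881

k = N/n = 8148/21 = 388
fish 1: 121
fish 2: 121 + 388 = 509
fish 3: 509 + 388 = 897
fish 4: 897 + 388 = 1285
fish 5: 1285 + 388 = 1673
fish 6: 1673 + 388 = 2061
fish 7: 2061 + 388 = 2449
fish 8: 2449 + 388 = 2837
fish 9: 2837 + 388 = 3225
fish 10: 3225 + 388 = 3613
fish 11: 3613 + 388 = 4001
fish 12: 4001 + 388 = 4389
fish 13: 4389 + 388 = 4777
fish 14: 4777 + 388 = 5165
fish 15: 5165 + 388 = 5553
fish 16: 5553 + 388 = 5941
fish 17: 5941 + 388 = 6329
fish 18: 6329 + 388 = 6717
fish 19: 6717 + 388 = 7105
fish 20: 7105 + 388 = 7493
fish 21: 7493 + 388 = 7881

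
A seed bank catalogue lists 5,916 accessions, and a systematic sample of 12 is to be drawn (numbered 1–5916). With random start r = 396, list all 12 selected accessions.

k = N/n = 5916/12 = 493
accession 1: 396
accession 2: 396 + 493 = 889
accession 3: 889 + 493 = 1382
accession 4: 1382 + 493 = 1875
accession 5: 1875 + 493 = 2368
accession 6: 2368 + 493 = 2861
accession 7: 2861 + 493 = 3354
accession 8: 3354 + 493 = 3847
accession 9: 3847 + 493 = 4340
accession 10: 4340 + 493 = 4833
accession 11: 4833 + 493 = 5326
accession 12: 5326 + 493 = 5819

396, 889, 1382, 1875, 2368, 2861, 3354, 3847, 4340, 4833, 5326, 5819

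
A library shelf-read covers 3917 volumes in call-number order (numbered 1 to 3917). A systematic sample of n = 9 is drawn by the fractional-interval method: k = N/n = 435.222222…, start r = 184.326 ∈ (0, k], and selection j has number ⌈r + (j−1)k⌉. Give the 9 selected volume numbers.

j=1: r + 0k = 184.326 → ⌈·⌉ = 185
j=2: r + 1k = 619.548222… → ⌈·⌉ = 620
j=3: r + 2k = 1054.770444… → ⌈·⌉ = 1055
j=4: r + 3k = 1489.992666… → ⌈·⌉ = 1490
j=5: r + 4k = 1925.214888… → ⌈·⌉ = 1926
j=6: r + 5k = 2360.437111… → ⌈·⌉ = 2361
j=7: r + 6k = 2795.659333… → ⌈·⌉ = 2796
j=8: r + 7k = 3230.881555… → ⌈·⌉ = 3231
j=9: r + 8k = 3666.103777… → ⌈·⌉ = 3667

185, 620, 1055, 1490, 1926, 2361, 2796, 3231, 3667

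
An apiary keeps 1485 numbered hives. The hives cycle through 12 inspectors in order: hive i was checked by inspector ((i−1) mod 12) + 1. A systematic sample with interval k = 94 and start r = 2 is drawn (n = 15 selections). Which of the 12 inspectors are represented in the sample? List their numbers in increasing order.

2, 4, 6, 8, 10, 12

Consecutive selections differ by k = 94, so their inspector numbers differ by 94 mod 12 = 10.
gcd(94, 12) = 2, so the sample visits 12/2 = 6 distinct residues mod 12.
Start 2 is inspector 2; the inspectors hit are 2, 4, 6, 8, 10, 12.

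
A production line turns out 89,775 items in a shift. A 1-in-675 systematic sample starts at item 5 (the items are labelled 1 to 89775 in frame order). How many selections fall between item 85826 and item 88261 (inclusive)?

k = 675
First selection ≥ 85826: 5 + ⌈(85826−5)/675⌉·675 = 5 + 128×675 = 86405
Last selection ≤ 88261: 5 + ⌊(88261−5)/675⌋·675 = 5 + 130×675 = 87755
Count = 130 − 128 + 1 = 3

3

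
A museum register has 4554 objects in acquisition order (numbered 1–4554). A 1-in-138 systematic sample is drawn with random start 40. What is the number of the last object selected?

k = 138
33rd selection = r + (33−1)·k = 40 + 32×138 = 40 + 4416 = 4456

4456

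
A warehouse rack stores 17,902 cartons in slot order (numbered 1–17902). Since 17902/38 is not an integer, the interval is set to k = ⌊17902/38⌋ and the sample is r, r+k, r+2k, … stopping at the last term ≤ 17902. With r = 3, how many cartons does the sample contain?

k = ⌊17902/38⌋ = 471
Achieved size = ⌊(17902 − 3)/471⌋ + 1 = ⌊17899/471⌋ + 1 = 38 + 1 = 39
(last selection: 3 + 38×471 = 17901 ≤ 17902; next would be 18372 > 17902)

39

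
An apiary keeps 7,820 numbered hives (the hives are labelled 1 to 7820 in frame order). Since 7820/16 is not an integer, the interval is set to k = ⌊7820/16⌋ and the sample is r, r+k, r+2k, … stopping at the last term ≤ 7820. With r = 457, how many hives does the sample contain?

16

k = ⌊7820/16⌋ = 488
Achieved size = ⌊(7820 − 457)/488⌋ + 1 = ⌊7363/488⌋ + 1 = 15 + 1 = 16
(last selection: 457 + 15×488 = 7777 ≤ 7820; next would be 8265 > 7820)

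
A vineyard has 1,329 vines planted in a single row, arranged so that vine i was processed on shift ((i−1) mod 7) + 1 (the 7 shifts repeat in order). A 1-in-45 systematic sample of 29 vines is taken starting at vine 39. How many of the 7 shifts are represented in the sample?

7

Consecutive selections differ by k = 45, so their shift numbers differ by 45 mod 7 = 3.
gcd(45, 7) = 1, so the sample visits 7/1 = 7 distinct residues mod 7.
Start 39 is shift 4; the shifts hit are 1, 2, 3, 4, 5, 6, 7.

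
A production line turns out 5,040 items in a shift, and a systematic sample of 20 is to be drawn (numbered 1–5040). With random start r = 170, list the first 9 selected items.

k = N/n = 5040/20 = 252
item 1: 170
item 2: 170 + 252 = 422
item 3: 422 + 252 = 674
item 4: 674 + 252 = 926
item 5: 926 + 252 = 1178
item 6: 1178 + 252 = 1430
item 7: 1430 + 252 = 1682
item 8: 1682 + 252 = 1934
item 9: 1934 + 252 = 2186

170, 422, 674, 926, 1178, 1430, 1682, 1934, 2186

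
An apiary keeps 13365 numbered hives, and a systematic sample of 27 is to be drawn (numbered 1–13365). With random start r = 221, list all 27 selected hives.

k = N/n = 13365/27 = 495
hive 1: 221
hive 2: 221 + 495 = 716
hive 3: 716 + 495 = 1211
hive 4: 1211 + 495 = 1706
hive 5: 1706 + 495 = 2201
hive 6: 2201 + 495 = 2696
hive 7: 2696 + 495 = 3191
hive 8: 3191 + 495 = 3686
hive 9: 3686 + 495 = 4181
hive 10: 4181 + 495 = 4676
hive 11: 4676 + 495 = 5171
hive 12: 5171 + 495 = 5666
hive 13: 5666 + 495 = 6161
hive 14: 6161 + 495 = 6656
hive 15: 6656 + 495 = 7151
hive 16: 7151 + 495 = 7646
hive 17: 7646 + 495 = 8141
hive 18: 8141 + 495 = 8636
hive 19: 8636 + 495 = 9131
hive 20: 9131 + 495 = 9626
hive 21: 9626 + 495 = 10121
hive 22: 10121 + 495 = 10616
hive 23: 10616 + 495 = 11111
hive 24: 11111 + 495 = 11606
hive 25: 11606 + 495 = 12101
hive 26: 12101 + 495 = 12596
hive 27: 12596 + 495 = 13091

221, 716, 1211, 1706, 2201, 2696, 3191, 3686, 4181, 4676, 5171, 5666, 6161, 6656, 7151, 7646, 8141, 8636, 9131, 9626, 10121, 10616, 11111, 11606, 12101, 12596, 13091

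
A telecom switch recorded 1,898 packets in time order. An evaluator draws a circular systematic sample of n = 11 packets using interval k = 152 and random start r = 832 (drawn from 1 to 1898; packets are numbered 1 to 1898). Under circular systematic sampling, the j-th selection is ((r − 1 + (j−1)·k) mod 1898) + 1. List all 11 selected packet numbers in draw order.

832, 984, 1136, 1288, 1440, 1592, 1744, 1896, 150, 302, 454

Selection 1: 832
Selection 2: 832 + 152 = 984
Selection 3: 984 + 152 = 1136
Selection 4: 1136 + 152 = 1288
Selection 5: 1288 + 152 = 1440
Selection 6: 1440 + 152 = 1592
Selection 7: 1592 + 152 = 1744
Selection 8: 1744 + 152 = 1896
Selection 9: 1896 + 152 = 2048 → 2048 − 1898 = 150
Selection 10: 150 + 152 = 302
Selection 11: 302 + 152 = 454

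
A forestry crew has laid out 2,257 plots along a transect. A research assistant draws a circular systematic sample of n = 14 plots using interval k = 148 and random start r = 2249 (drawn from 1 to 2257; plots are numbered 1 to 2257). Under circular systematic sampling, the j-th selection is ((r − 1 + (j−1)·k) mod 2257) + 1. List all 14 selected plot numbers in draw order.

2249, 140, 288, 436, 584, 732, 880, 1028, 1176, 1324, 1472, 1620, 1768, 1916

Selection 1: 2249
Selection 2: 2249 + 148 = 2397 → 2397 − 2257 = 140
Selection 3: 140 + 148 = 288
Selection 4: 288 + 148 = 436
Selection 5: 436 + 148 = 584
Selection 6: 584 + 148 = 732
Selection 7: 732 + 148 = 880
Selection 8: 880 + 148 = 1028
Selection 9: 1028 + 148 = 1176
Selection 10: 1176 + 148 = 1324
Selection 11: 1324 + 148 = 1472
Selection 12: 1472 + 148 = 1620
Selection 13: 1620 + 148 = 1768
Selection 14: 1768 + 148 = 1916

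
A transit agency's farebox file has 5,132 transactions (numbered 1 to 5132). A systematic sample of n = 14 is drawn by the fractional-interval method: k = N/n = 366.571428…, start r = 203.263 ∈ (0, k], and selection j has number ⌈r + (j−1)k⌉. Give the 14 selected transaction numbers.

204, 570, 937, 1303, 1670, 2037, 2403, 2770, 3136, 3503, 3869, 4236, 4603, 4969

j=1: r + 0k = 203.263 → ⌈·⌉ = 204
j=2: r + 1k = 569.834428… → ⌈·⌉ = 570
j=3: r + 2k = 936.405857… → ⌈·⌉ = 937
j=4: r + 3k = 1302.977285… → ⌈·⌉ = 1303
j=5: r + 4k = 1669.548714… → ⌈·⌉ = 1670
j=6: r + 5k = 2036.120142… → ⌈·⌉ = 2037
j=7: r + 6k = 2402.691571… → ⌈·⌉ = 2403
j=8: r + 7k = 2769.263 → ⌈·⌉ = 2770
j=9: r + 8k = 3135.834428… → ⌈·⌉ = 3136
j=10: r + 9k = 3502.405857… → ⌈·⌉ = 3503
j=11: r + 10k = 3868.977285… → ⌈·⌉ = 3869
j=12: r + 11k = 4235.548714… → ⌈·⌉ = 4236
j=13: r + 12k = 4602.120142… → ⌈·⌉ = 4603
j=14: r + 13k = 4968.691571… → ⌈·⌉ = 4969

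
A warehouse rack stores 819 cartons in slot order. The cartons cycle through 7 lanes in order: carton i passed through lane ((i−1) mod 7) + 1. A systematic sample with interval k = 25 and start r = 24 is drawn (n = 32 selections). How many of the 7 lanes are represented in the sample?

7

Consecutive selections differ by k = 25, so their lane numbers differ by 25 mod 7 = 4.
gcd(25, 7) = 1, so the sample visits 7/1 = 7 distinct residues mod 7.
Start 24 is lane 3; the lanes hit are 1, 2, 3, 4, 5, 6, 7.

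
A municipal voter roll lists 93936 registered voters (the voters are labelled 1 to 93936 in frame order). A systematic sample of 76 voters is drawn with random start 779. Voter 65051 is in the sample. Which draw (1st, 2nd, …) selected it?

53

k = 93936/76 = 1236
position = (65051 − 779)/1236 + 1 = 64272/1236 + 1 = 52 + 1 = 53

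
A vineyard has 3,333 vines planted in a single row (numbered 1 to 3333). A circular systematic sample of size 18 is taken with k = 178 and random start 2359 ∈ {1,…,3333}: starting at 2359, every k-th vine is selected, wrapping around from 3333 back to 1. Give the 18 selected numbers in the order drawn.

2359, 2537, 2715, 2893, 3071, 3249, 94, 272, 450, 628, 806, 984, 1162, 1340, 1518, 1696, 1874, 2052

Selection 1: 2359
Selection 2: 2359 + 178 = 2537
Selection 3: 2537 + 178 = 2715
Selection 4: 2715 + 178 = 2893
Selection 5: 2893 + 178 = 3071
Selection 6: 3071 + 178 = 3249
Selection 7: 3249 + 178 = 3427 → 3427 − 3333 = 94
Selection 8: 94 + 178 = 272
Selection 9: 272 + 178 = 450
Selection 10: 450 + 178 = 628
Selection 11: 628 + 178 = 806
Selection 12: 806 + 178 = 984
Selection 13: 984 + 178 = 1162
Selection 14: 1162 + 178 = 1340
Selection 15: 1340 + 178 = 1518
Selection 16: 1518 + 178 = 1696
Selection 17: 1696 + 178 = 1874
Selection 18: 1874 + 178 = 2052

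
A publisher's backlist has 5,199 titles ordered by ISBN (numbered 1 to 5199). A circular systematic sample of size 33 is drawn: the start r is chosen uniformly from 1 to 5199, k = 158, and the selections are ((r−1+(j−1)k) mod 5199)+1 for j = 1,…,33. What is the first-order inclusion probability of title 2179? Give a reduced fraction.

11/1733

For each position j, as r ranges over 1…5199 the j-th selection hits every title exactly once, so title 2179 is selected for exactly 33 of the 5199 starts.
Inclusion probability = 33/5199 = 11/1733.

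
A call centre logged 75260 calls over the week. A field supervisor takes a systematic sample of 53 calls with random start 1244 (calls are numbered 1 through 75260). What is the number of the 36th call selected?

50944

k = 75260/53 = 1420
36th selection = r + (36−1)·k = 1244 + 35×1420 = 1244 + 49700 = 50944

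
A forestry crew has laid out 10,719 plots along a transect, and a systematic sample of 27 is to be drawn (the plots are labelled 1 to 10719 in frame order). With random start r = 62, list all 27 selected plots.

62, 459, 856, 1253, 1650, 2047, 2444, 2841, 3238, 3635, 4032, 4429, 4826, 5223, 5620, 6017, 6414, 6811, 7208, 7605, 8002, 8399, 8796, 9193, 9590, 9987, 10384

k = N/n = 10719/27 = 397
plot 1: 62
plot 2: 62 + 397 = 459
plot 3: 459 + 397 = 856
plot 4: 856 + 397 = 1253
plot 5: 1253 + 397 = 1650
plot 6: 1650 + 397 = 2047
plot 7: 2047 + 397 = 2444
plot 8: 2444 + 397 = 2841
plot 9: 2841 + 397 = 3238
plot 10: 3238 + 397 = 3635
plot 11: 3635 + 397 = 4032
plot 12: 4032 + 397 = 4429
plot 13: 4429 + 397 = 4826
plot 14: 4826 + 397 = 5223
plot 15: 5223 + 397 = 5620
plot 16: 5620 + 397 = 6017
plot 17: 6017 + 397 = 6414
plot 18: 6414 + 397 = 6811
plot 19: 6811 + 397 = 7208
plot 20: 7208 + 397 = 7605
plot 21: 7605 + 397 = 8002
plot 22: 8002 + 397 = 8399
plot 23: 8399 + 397 = 8796
plot 24: 8796 + 397 = 9193
plot 25: 9193 + 397 = 9590
plot 26: 9590 + 397 = 9987
plot 27: 9987 + 397 = 10384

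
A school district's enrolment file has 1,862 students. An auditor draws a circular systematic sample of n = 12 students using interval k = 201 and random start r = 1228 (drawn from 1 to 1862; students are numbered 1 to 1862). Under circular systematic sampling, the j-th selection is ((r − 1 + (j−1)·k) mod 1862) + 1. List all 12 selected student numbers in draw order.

1228, 1429, 1630, 1831, 170, 371, 572, 773, 974, 1175, 1376, 1577

Selection 1: 1228
Selection 2: 1228 + 201 = 1429
Selection 3: 1429 + 201 = 1630
Selection 4: 1630 + 201 = 1831
Selection 5: 1831 + 201 = 2032 → 2032 − 1862 = 170
Selection 6: 170 + 201 = 371
Selection 7: 371 + 201 = 572
Selection 8: 572 + 201 = 773
Selection 9: 773 + 201 = 974
Selection 10: 974 + 201 = 1175
Selection 11: 1175 + 201 = 1376
Selection 12: 1376 + 201 = 1577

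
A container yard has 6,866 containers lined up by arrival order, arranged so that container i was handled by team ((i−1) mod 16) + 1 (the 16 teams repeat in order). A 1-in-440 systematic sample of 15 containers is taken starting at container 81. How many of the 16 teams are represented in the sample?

2

Consecutive selections differ by k = 440, so their team numbers differ by 440 mod 16 = 8.
gcd(440, 16) = 8, so the sample visits 16/8 = 2 distinct residues mod 16.
Start 81 is team 1; the teams hit are 1, 9.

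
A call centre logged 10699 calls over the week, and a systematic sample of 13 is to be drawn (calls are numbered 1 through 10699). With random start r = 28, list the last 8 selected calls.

k = N/n = 10699/13 = 823
6th selection = 28 + 5×823 = 4143
7th: 4143 + 823 = 4966
8th: 4966 + 823 = 5789
9th: 5789 + 823 = 6612
10th: 6612 + 823 = 7435
11th: 7435 + 823 = 8258
12th: 8258 + 823 = 9081
13th: 9081 + 823 = 9904

4143, 4966, 5789, 6612, 7435, 8258, 9081, 9904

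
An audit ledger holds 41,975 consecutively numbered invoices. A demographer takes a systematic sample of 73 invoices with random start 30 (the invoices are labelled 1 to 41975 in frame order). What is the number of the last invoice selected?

k = 41975/73 = 575
73rd selection = r + (73−1)·k = 30 + 72×575 = 30 + 41400 = 41430

41430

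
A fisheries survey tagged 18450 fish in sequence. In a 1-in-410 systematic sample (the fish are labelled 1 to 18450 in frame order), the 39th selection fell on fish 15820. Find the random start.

k = 410
r = 15820 − (39−1)×410 = 15820 − 15580 = 240

240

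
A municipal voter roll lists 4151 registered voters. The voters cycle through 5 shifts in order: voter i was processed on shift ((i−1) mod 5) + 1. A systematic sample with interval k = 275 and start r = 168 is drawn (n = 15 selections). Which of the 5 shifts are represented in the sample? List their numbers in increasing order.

Consecutive selections differ by k = 275, so their shift numbers differ by 275 mod 5 = 0.
gcd(275, 5) = 5, so the sample visits 5/5 = 1 distinct residues mod 5.
Start 168 is shift 3; the shifts hit are 3.

3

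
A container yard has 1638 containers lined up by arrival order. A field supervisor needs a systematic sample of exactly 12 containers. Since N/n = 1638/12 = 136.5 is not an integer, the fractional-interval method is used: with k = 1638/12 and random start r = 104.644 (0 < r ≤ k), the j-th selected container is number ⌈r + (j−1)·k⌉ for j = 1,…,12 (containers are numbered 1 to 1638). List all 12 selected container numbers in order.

j=1: r + 0k = 104.644 → ⌈·⌉ = 105
j=2: r + 1k = 241.144 → ⌈·⌉ = 242
j=3: r + 2k = 377.644 → ⌈·⌉ = 378
j=4: r + 3k = 514.144 → ⌈·⌉ = 515
j=5: r + 4k = 650.644 → ⌈·⌉ = 651
j=6: r + 5k = 787.144 → ⌈·⌉ = 788
j=7: r + 6k = 923.644 → ⌈·⌉ = 924
j=8: r + 7k = 1060.144 → ⌈·⌉ = 1061
j=9: r + 8k = 1196.644 → ⌈·⌉ = 1197
j=10: r + 9k = 1333.144 → ⌈·⌉ = 1334
j=11: r + 10k = 1469.644 → ⌈·⌉ = 1470
j=12: r + 11k = 1606.144 → ⌈·⌉ = 1607

105, 242, 378, 515, 651, 788, 924, 1061, 1197, 1334, 1470, 1607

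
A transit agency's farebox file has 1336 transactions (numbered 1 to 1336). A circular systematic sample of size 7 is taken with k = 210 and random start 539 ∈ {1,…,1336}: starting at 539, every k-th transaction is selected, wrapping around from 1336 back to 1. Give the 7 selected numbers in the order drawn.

Selection 1: 539
Selection 2: 539 + 210 = 749
Selection 3: 749 + 210 = 959
Selection 4: 959 + 210 = 1169
Selection 5: 1169 + 210 = 1379 → 1379 − 1336 = 43
Selection 6: 43 + 210 = 253
Selection 7: 253 + 210 = 463

539, 749, 959, 1169, 43, 253, 463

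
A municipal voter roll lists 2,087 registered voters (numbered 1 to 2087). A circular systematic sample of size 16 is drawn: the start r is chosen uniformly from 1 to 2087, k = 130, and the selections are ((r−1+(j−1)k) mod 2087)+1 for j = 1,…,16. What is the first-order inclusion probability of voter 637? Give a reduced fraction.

16/2087

For each position j, as r ranges over 1…2087 the j-th selection hits every voter exactly once, so voter 637 is selected for exactly 16 of the 2087 starts.
Inclusion probability = 16/2087.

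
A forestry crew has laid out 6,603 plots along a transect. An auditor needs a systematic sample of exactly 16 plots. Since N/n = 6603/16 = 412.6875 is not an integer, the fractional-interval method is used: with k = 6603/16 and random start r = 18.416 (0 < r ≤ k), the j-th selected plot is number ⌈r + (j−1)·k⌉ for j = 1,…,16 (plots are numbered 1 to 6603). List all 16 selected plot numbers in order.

19, 432, 844, 1257, 1670, 2082, 2495, 2908, 3320, 3733, 4146, 4558, 4971, 5384, 5797, 6209

j=1: r + 0k = 18.416 → ⌈·⌉ = 19
j=2: r + 1k = 431.1035 → ⌈·⌉ = 432
j=3: r + 2k = 843.791 → ⌈·⌉ = 844
j=4: r + 3k = 1256.4785 → ⌈·⌉ = 1257
j=5: r + 4k = 1669.166 → ⌈·⌉ = 1670
j=6: r + 5k = 2081.8535 → ⌈·⌉ = 2082
j=7: r + 6k = 2494.541 → ⌈·⌉ = 2495
j=8: r + 7k = 2907.2285 → ⌈·⌉ = 2908
j=9: r + 8k = 3319.916 → ⌈·⌉ = 3320
j=10: r + 9k = 3732.6035 → ⌈·⌉ = 3733
j=11: r + 10k = 4145.291 → ⌈·⌉ = 4146
j=12: r + 11k = 4557.9785 → ⌈·⌉ = 4558
j=13: r + 12k = 4970.666 → ⌈·⌉ = 4971
j=14: r + 13k = 5383.3535 → ⌈·⌉ = 5384
j=15: r + 14k = 5796.041 → ⌈·⌉ = 5797
j=16: r + 15k = 6208.7285 → ⌈·⌉ = 6209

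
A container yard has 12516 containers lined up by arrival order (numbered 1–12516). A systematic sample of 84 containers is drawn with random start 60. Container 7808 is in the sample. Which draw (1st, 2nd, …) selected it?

k = 12516/84 = 149
position = (7808 − 60)/149 + 1 = 7748/149 + 1 = 52 + 1 = 53

53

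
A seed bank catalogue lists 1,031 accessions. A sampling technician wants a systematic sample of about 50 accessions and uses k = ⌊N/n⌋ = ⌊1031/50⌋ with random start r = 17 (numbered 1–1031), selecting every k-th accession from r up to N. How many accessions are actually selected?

51

k = ⌊1031/50⌋ = 20
Achieved size = ⌊(1031 − 17)/20⌋ + 1 = ⌊1014/20⌋ + 1 = 50 + 1 = 51
(last selection: 17 + 50×20 = 1017 ≤ 1031; next would be 1037 > 1031)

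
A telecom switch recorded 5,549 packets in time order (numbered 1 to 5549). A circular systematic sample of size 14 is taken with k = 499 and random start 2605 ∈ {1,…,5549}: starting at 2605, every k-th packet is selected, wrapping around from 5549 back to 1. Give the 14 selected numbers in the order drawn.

Selection 1: 2605
Selection 2: 2605 + 499 = 3104
Selection 3: 3104 + 499 = 3603
Selection 4: 3603 + 499 = 4102
Selection 5: 4102 + 499 = 4601
Selection 6: 4601 + 499 = 5100
Selection 7: 5100 + 499 = 5599 → 5599 − 5549 = 50
Selection 8: 50 + 499 = 549
Selection 9: 549 + 499 = 1048
Selection 10: 1048 + 499 = 1547
Selection 11: 1547 + 499 = 2046
Selection 12: 2046 + 499 = 2545
Selection 13: 2545 + 499 = 3044
Selection 14: 3044 + 499 = 3543

2605, 3104, 3603, 4102, 4601, 5100, 50, 549, 1048, 1547, 2046, 2545, 3044, 3543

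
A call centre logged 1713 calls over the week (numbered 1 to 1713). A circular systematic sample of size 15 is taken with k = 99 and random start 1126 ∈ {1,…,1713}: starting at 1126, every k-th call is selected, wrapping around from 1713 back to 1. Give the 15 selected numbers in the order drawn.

1126, 1225, 1324, 1423, 1522, 1621, 7, 106, 205, 304, 403, 502, 601, 700, 799

Selection 1: 1126
Selection 2: 1126 + 99 = 1225
Selection 3: 1225 + 99 = 1324
Selection 4: 1324 + 99 = 1423
Selection 5: 1423 + 99 = 1522
Selection 6: 1522 + 99 = 1621
Selection 7: 1621 + 99 = 1720 → 1720 − 1713 = 7
Selection 8: 7 + 99 = 106
Selection 9: 106 + 99 = 205
Selection 10: 205 + 99 = 304
Selection 11: 304 + 99 = 403
Selection 12: 403 + 99 = 502
Selection 13: 502 + 99 = 601
Selection 14: 601 + 99 = 700
Selection 15: 700 + 99 = 799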